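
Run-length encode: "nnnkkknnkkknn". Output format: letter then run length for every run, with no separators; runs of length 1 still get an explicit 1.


String: "nnnkkknnkkknn"
Scanning for consecutive runs:
  'n' x 3
  'k' x 3
  'n' x 2
  'k' x 3
  'n' x 2
RLE = "n3k3n2k3n2"


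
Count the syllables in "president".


Word: "president"
Syllable breakdown: pres / i / dent
Counting: 3 parts
= 3 syllables


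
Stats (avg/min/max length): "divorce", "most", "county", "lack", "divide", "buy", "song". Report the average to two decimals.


Lengths: "divorce"=7, "most"=4, "county"=6, "lack"=4, "divide"=6, "buy"=3, "song"=4
Sum = 34, Count = 7
Average = 34/7 = 4.86
= avg=4.86, min=3, max=7


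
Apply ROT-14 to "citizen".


Word: "citizen"
Shift: 14
Each letter → (letter + shift) mod 26:
  'c' (2) + 14 = 16 → 'q'
  'i' (8) + 14 = 22 → 'w'
  't' (19) + 14 = 7 → 'h'
  'i' (8) + 14 = 22 → 'w'
  'z' (25) + 14 = 13 → 'n'
  'e' (4) + 14 = 18 → 's'
  'n' (13) + 14 = 1 → 'b'
Result = "qwhwnsb"


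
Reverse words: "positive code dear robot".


Original: "positive code dear robot"
Words (1..n): positive | code | dear | robot
Reversed (n..1): robot | dear | code | positive
Result = "robot dear code positive"


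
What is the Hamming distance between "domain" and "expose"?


Comparing character by character (same length = 6):
  Pos 0: 'd' vs 'e' !=
  Pos 1: 'o' vs 'x' !=
  Pos 2: 'm' vs 'p' !=
  Pos 3: 'a' vs 'o' !=
  Pos 4: 'i' vs 's' !=
  Pos 5: 'n' vs 'e' !=
Hamming distance = 6


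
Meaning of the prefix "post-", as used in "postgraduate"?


Prefix: post-
Example: postgraduate = post- + graduate
Meaning = after


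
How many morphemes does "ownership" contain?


Word: "ownership"
Morphemes: own + -er + -ship
Each morpheme carries meaning
= 3 morphemes


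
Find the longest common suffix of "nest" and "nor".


Word 1: "nest"
Word 2: "nor"
Comparing from end:
  Pos -1: 't' != 'r' (stop)
LCS = "" (length 0)


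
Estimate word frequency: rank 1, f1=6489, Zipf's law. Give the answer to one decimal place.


Zipf's law: f(r) = f(1) / r
f(1) = 6489
f(1) = 6489 / 1
= 6489.0 occurrences


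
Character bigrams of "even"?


Word: "even" (length 4)
Number of bigrams = 4 - 2 + 1 = 3
  Position 0: "ev"
  Position 1: "ve"
  Position 2: "en"
Bigrams = "ev", "ve", "en"


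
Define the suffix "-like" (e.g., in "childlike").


Suffix: -like
As in: childlike -> child + -like
Meaning = resembling


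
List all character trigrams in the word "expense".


Word: "expense" (length 7)
Number of trigrams = 7 - 3 + 1 = 5
  Position 0: "exp"
  Position 1: "xpe"
  Position 2: "pen"
  Position 3: "ens"
  Position 4: "nse"
Trigrams = "exp", "xpe", "pen", "ens", "nse"


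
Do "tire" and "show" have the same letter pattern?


Pattern of "tire": [0, 1, 2, 3]
Pattern of "show": [0, 1, 2, 3]
Patterns match
Same pattern = Yes


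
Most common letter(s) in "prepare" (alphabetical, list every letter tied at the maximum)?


Word: "prepare"
Letter counts:
  'a': 1
  'e': 2
  'p': 2
  'r': 2
Maximum count = 2
Most frequent = 'e', 'p', 'r' (2 times each)


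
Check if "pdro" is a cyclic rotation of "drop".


Word: "drop", Candidate: "pdro"
Method: check if candidate is substring of word+word
"dropdrop" contains "pdro"? Yes
Is rotation = Yes


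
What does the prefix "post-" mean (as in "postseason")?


Prefix: post-
As in: postseason -> post- + season
Meaning = after


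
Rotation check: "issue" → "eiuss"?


Word: "issue", Candidate: "eiuss"
Method: check if candidate is substring of word+word
"issueissue" contains "eiuss"? No
Is rotation = No


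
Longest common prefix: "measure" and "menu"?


Word 1: "measure"
Word 2: "menu"
Comparing from start:
  Pos 0: 'm' == 'm'
  Pos 1: 'e' == 'e'
  Pos 2: 'a' != 'n' (stop)
LCP = "me" (length 2)


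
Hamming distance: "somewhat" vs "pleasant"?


Comparing character by character (same length = 8):
  Pos 0: 's' vs 'p' !=
  Pos 1: 'o' vs 'l' !=
  Pos 2: 'm' vs 'e' !=
  Pos 3: 'e' vs 'a' !=
  Pos 4: 'w' vs 's' !=
  Pos 5: 'h' vs 'a' !=
  Pos 6: 'a' vs 'n' !=
  Pos 7: 't' vs 't' =
Hamming distance = 7


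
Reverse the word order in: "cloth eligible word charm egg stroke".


Original: "cloth eligible word charm egg stroke"
Words (1..n): cloth | eligible | word | charm | egg | stroke
Reversed (n..1): stroke | egg | charm | word | eligible | cloth
Result = "stroke egg charm word eligible cloth"


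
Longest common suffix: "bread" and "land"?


Word 1: "bread"
Word 2: "land"
Comparing from end:
  Pos -1: 'd' == 'd'
  Pos -2: 'a' != 'n' (stop)
LCS = "d" (length 1)


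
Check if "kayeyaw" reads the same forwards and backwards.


Word: "kayeyaw"
Reversed: "wayeyak"
Forward == Backward? kayeyaw != wayeyak
Palindrome = No


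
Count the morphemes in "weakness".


Word: "weakness"
Morphemes: weak + -ness
Each morpheme carries meaning
= 2 morphemes


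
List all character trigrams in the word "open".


Word: "open" (length 4)
Number of trigrams = 4 - 3 + 1 = 2
  Position 0: "ope"
  Position 1: "pen"
Trigrams = "ope", "pen"


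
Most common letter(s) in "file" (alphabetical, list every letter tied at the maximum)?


Word: "file"
Letter counts:
  'e': 1
  'f': 1
  'i': 1
  'l': 1
Maximum count = 1
Most frequent = 'e', 'f', 'i', 'l' (1 time each)


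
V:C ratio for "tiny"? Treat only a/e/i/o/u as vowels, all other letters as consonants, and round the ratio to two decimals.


Word: "tiny"
Vowels (a,e,i,o,u): 1
Consonants: 3
Ratio = 1/3
= 0.33


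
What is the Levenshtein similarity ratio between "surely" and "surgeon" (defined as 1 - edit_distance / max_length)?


Word 1: "surely" (length 6)
Word 2: "surgeon" (length 7)
One optimal edit sequence:
  1. keep 's'
  2. keep 'u'
  3. keep 'r'
  4. insert 'g'  (+1)
  5. keep 'e'
  6. substitute 'l' -> 'o'  (+1)
  7. substitute 'y' -> 'n'  (+1)
Edit distance = 3
Max length = max(6, 7) = 7
Similarity = 1 - 3/7
= 0.5714


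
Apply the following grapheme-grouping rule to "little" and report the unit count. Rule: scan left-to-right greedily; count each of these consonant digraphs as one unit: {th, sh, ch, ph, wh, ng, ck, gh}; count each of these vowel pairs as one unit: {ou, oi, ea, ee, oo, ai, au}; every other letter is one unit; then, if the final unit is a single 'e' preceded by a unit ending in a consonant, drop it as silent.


Word: "little" (6 letters)
Left-to-right scan:
  [1] 'l' (letter)
  [2] 'i' (letter)
  [3] 't' (letter)
  [4] 't' (letter)
  [5] 'l' (letter)
  [6] 'e' (letter)
Units from scan: 6
Final unit is 'e' after a consonant -> drop as silent (-1)
Sound units = 5 units


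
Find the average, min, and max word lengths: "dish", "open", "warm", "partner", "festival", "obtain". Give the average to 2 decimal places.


Lengths: "dish"=4, "open"=4, "warm"=4, "partner"=7, "festival"=8, "obtain"=6
Sum = 33, Count = 6
Average = 33/6 = 5.50
= avg=5.50, min=4, max=8


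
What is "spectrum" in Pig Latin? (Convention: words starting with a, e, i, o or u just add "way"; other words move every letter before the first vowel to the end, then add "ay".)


Word: "spectrum"
Starts with consonant(s) → move to end, add 'ay'
Consonant cluster: "sp"
Pig Latin = "ectrumspay"


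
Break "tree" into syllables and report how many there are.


Word: "tree"
Syllable breakdown: tree
Counting: 1 part
= 1 syllable


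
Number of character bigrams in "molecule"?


Word: "molecule" (length 8)
Number of 2-grams = length - 2 + 1 = 8 - 2 + 1
= 7


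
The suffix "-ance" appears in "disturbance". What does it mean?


Suffix: -ance
Example: disturbance (disturb + -ance)
Meaning = state of


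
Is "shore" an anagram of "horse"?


Word 1: "horse" → sorted: ehors
Word 2: "shore" → sorted: ehors
Same letters? ehors == ehors
Anagram = Yes


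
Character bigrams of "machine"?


Word: "machine" (length 7)
Number of bigrams = 7 - 2 + 1 = 6
  Position 0: "ma"
  Position 1: "ac"
  Position 2: "ch"
  Position 3: "hi"
  Position 4: "in"
  Position 5: "ne"
Bigrams = "ma", "ac", "ch", "hi", "in", "ne"


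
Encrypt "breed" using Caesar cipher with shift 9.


Word: "breed"
Shift: 9
Each letter → (letter + shift) mod 26:
  'b' (1) + 9 = 10 → 'k'
  'r' (17) + 9 = 0 → 'a'
  'e' (4) + 9 = 13 → 'n'
  'e' (4) + 9 = 13 → 'n'
  'd' (3) + 9 = 12 → 'm'
Result = "kannm"


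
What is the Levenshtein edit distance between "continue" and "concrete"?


Word 1: "continue" (length 8)
Word 2: "concrete" (length 8)
One optimal edit sequence (insert/delete/substitute each cost 1):
  1. keep 'c'
  2. keep 'o'
  3. keep 'n'
  4. substitute 't' -> 'c'  (+1)
  5. substitute 'i' -> 'r'  (+1)
  6. substitute 'n' -> 'e'  (+1)
  7. substitute 'u' -> 't'  (+1)
  8. keep 'e'
Total edit operations: 4
Edit distance = 4


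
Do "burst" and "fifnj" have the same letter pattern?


Pattern of "burst": [0, 1, 2, 3, 4]
Pattern of "fifnj": [0, 1, 0, 2, 3]
Patterns do not match
Same pattern = No


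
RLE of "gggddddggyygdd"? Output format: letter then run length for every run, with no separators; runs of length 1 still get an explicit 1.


String: "gggddddggyygdd"
Scanning for consecutive runs:
  'g' x 3
  'd' x 4
  'g' x 2
  'y' x 2
  'g' x 1
  'd' x 2
RLE = "g3d4g2y2g1d2"


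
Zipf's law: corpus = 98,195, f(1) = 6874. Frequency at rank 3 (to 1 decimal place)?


Zipf's law: f(r) = f(1) / r
f(1) = 6874
f(3) = 6874 / 3
= 2291.3 occurrences


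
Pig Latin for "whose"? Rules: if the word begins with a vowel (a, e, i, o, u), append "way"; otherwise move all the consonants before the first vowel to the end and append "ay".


Word: "whose"
Starts with consonant(s) → move to end, add 'ay'
Consonant cluster: "wh"
Pig Latin = "osewhay"


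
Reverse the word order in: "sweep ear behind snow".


Original: "sweep ear behind snow"
Words (1..n): sweep | ear | behind | snow
Reversed (n..1): snow | behind | ear | sweep
Result = "snow behind ear sweep"


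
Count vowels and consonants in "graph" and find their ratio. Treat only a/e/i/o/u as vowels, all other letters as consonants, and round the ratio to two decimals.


Word: "graph"
Vowels (a,e,i,o,u): 1
Consonants: 4
Ratio = 1/4
= 0.25


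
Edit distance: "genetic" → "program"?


Word 1: "genetic" (length 7)
Word 2: "program" (length 7)
One optimal edit sequence (insert/delete/substitute each cost 1):
  1. substitute 'g' -> 'p'  (+1)
  2. substitute 'e' -> 'r'  (+1)
  3. substitute 'n' -> 'o'  (+1)
  4. substitute 'e' -> 'g'  (+1)
  5. substitute 't' -> 'r'  (+1)
  6. substitute 'i' -> 'a'  (+1)
  7. substitute 'c' -> 'm'  (+1)
Total edit operations: 7
Edit distance = 7


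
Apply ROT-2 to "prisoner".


Word: "prisoner"
Shift: 2
Each letter → (letter + shift) mod 26:
  'p' (15) + 2 = 17 → 'r'
  'r' (17) + 2 = 19 → 't'
  'i' (8) + 2 = 10 → 'k'
  's' (18) + 2 = 20 → 'u'
  'o' (14) + 2 = 16 → 'q'
  'n' (13) + 2 = 15 → 'p'
  'e' (4) + 2 = 6 → 'g'
  'r' (17) + 2 = 19 → 't'
Result = "rtkuqpgt"


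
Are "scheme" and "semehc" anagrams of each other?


Word 1: "scheme" → sorted: ceehms
Word 2: "semehc" → sorted: ceehms
Same letters? ceehms == ceehms
Anagram = Yes


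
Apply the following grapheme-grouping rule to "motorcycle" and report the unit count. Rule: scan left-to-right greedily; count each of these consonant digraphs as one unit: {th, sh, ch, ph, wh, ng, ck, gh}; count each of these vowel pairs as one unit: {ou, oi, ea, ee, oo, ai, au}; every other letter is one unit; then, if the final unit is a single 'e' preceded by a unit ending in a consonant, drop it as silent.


Word: "motorcycle" (10 letters)
Left-to-right scan:
  (1) 'm' (letter)
  (2) 'o' (letter)
  (3) 't' (letter)
  (4) 'o' (letter)
  (5) 'r' (letter)
  (6) 'c' (letter)
  (7) 'y' (letter)
  (8) 'c' (letter)
  (9) 'l' (letter)
  (10) 'e' (letter)
Units from scan: 10
Final unit is 'e' after a consonant -> drop as silent (-1)
Sound units = 9 units


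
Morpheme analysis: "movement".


Word: "movement"
Morphemes: move + -ment
Each morpheme carries meaning
= 2 morphemes


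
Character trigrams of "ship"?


Word: "ship" (length 4)
Number of trigrams = 4 - 3 + 1 = 2
  Position 0: "shi"
  Position 1: "hip"
Trigrams = "shi", "hip"


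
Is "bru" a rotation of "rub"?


Word: "rub", Candidate: "bru"
Method: check if candidate is substring of word+word
"rubrub" contains "bru"? Yes
Is rotation = Yes


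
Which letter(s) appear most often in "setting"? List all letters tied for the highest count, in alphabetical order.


Word: "setting"
Letter counts:
  'e': 1
  'g': 1
  'i': 1
  'n': 1
  's': 1
  't': 2
Maximum count = 2
Most frequent = 't' (2 times each)


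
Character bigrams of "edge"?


Word: "edge" (length 4)
Number of bigrams = 4 - 2 + 1 = 3
  Position 0: "ed"
  Position 1: "dg"
  Position 2: "ge"
Bigrams = "ed", "dg", "ge"


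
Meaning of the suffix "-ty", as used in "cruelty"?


Suffix: -ty
Example: cruelty = cruel + -ty
Meaning = quality of


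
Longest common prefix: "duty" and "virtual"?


Word 1: "duty"
Word 2: "virtual"
Comparing from start:
  Pos 0: 'd' != 'v' (stop)
LCP = "" (length 0)


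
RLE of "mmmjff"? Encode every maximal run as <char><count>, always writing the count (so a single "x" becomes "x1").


String: "mmmjff"
Scanning for consecutive runs:
  'm' x 3
  'j' x 1
  'f' x 2
RLE = "m3j1f2"


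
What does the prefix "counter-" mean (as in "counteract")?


Prefix: counter-
Example: counteract = counter- + act
Meaning = against / opposite


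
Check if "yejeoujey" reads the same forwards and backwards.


Word: "yejeoujey"
Reversed: "yejuoejey"
Forward == Backward? yejeoujey != yejuoejey
Palindrome = No


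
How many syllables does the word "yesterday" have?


Word: "yesterday"
Syllable breakdown: yes · ter · day
Counting: 3 parts
= 3 syllables


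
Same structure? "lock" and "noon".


Pattern of "lock": [0, 1, 2, 3]
Pattern of "noon": [0, 1, 1, 0]
Patterns do not match
Same pattern = No


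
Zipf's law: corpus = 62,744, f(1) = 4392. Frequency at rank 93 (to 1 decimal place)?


Zipf's law: f(r) = f(1) / r
f(1) = 4392
f(93) = 4392 / 93
= 47.2 occurrences


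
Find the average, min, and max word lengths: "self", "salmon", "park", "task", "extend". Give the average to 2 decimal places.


Lengths: "self"=4, "salmon"=6, "park"=4, "task"=4, "extend"=6
Sum = 24, Count = 5
Average = 24/5 = 4.80
= avg=4.80, min=4, max=6


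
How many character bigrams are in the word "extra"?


Word: "extra" (length 5)
Number of 2-grams = length - 2 + 1 = 5 - 2 + 1
= 4


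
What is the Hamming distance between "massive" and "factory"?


Comparing character by character (same length = 7):
  Pos 0: 'm' vs 'f' !=
  Pos 1: 'a' vs 'a' =
  Pos 2: 's' vs 'c' !=
  Pos 3: 's' vs 't' !=
  Pos 4: 'i' vs 'o' !=
  Pos 5: 'v' vs 'r' !=
  Pos 6: 'e' vs 'y' !=
Hamming distance = 6


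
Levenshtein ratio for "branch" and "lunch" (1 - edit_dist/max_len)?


Word 1: "branch" (length 6)
Word 2: "lunch" (length 5)
One optimal edit sequence:
  1. delete 'b'  (+1)
  2. substitute 'r' -> 'l'  (+1)
  3. substitute 'a' -> 'u'  (+1)
  4. keep 'n'
  5. keep 'c'
  6. keep 'h'
Edit distance = 3
Max length = max(6, 5) = 6
Similarity = 1 - 3/6
= 0.5000


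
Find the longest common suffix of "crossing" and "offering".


Word 1: "crossing"
Word 2: "offering"
Comparing from end:
  Pos -1: 'g' == 'g'
  Pos -2: 'n' == 'n'
  Pos -3: 'i' == 'i'
  Pos -4: 's' != 'r' (stop)
LCS = "ing" (length 3)


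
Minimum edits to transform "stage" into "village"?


Word 1: "stage" (length 5)
Word 2: "village" (length 7)
One optimal edit sequence (insert/delete/substitute each cost 1):
  1. insert 'v'  (+1)
  2. insert 'i'  (+1)
  3. substitute 's' -> 'l'  (+1)
  4. substitute 't' -> 'l'  (+1)
  5. keep 'a'
  6. keep 'g'
  7. keep 'e'
Total edit operations: 4
Edit distance = 4


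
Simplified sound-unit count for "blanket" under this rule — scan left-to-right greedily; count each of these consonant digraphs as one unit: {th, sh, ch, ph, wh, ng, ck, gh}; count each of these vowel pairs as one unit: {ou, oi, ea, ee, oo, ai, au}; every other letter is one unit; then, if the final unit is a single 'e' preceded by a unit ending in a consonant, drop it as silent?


Word: "blanket" (7 letters)
Left-to-right scan:
  (1) 'b' (letter)
  (2) 'l' (letter)
  (3) 'a' (letter)
  (4) 'n' (letter)
  (5) 'k' (letter)
  (6) 'e' (letter)
  (7) 't' (letter)
Units from scan: 7
Sound units = 7 units


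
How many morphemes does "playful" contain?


Word: "playful"
Morphemes: play / -ful
Each morpheme carries meaning
= 2 morphemes


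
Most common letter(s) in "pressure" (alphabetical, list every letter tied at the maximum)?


Word: "pressure"
Letter counts:
  'e': 2
  'p': 1
  'r': 2
  's': 2
  'u': 1
Maximum count = 2
Most frequent = 'e', 'r', 's' (2 times each)


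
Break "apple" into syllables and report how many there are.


Word: "apple"
Syllable breakdown: ap-ple
Counting: 2 parts
= 2 syllables


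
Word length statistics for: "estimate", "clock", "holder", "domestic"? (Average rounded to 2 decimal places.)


Lengths: "estimate"=8, "clock"=5, "holder"=6, "domestic"=8
Sum = 27, Count = 4
Average = 27/4 = 6.75
= avg=6.75, min=5, max=8


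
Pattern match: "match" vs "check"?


Pattern of "match": [0, 1, 2, 3, 4]
Pattern of "check": [0, 1, 2, 0, 3]
Patterns do not match
Same pattern = No


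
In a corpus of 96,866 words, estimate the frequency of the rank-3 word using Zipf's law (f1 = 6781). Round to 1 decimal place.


Zipf's law: f(r) = f(1) / r
f(1) = 6781
f(3) = 6781 / 3
= 2260.3 occurrences


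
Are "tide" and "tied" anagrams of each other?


Word 1: "tide" → sorted: deit
Word 2: "tied" → sorted: deit
Same letters? deit == deit
Anagram = Yes


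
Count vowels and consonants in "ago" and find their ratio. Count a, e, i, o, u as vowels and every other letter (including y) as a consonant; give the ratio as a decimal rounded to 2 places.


Word: "ago"
Vowels (a,e,i,o,u): 2
Consonants: 1
Ratio = 2/1
= 2.00


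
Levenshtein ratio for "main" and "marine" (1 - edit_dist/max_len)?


Word 1: "main" (length 4)
Word 2: "marine" (length 6)
One optimal edit sequence:
  1. keep 'm'
  2. keep 'a'
  3. insert 'r'  (+1)
  4. keep 'i'
  5. keep 'n'
  6. insert 'e'  (+1)
Edit distance = 2
Max length = max(4, 6) = 6
Similarity = 1 - 2/6
= 0.6667


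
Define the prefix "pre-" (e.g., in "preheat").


Prefix: pre-
Example: preheat = pre- + heat
Meaning = before


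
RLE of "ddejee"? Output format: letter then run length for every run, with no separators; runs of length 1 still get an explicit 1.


String: "ddejee"
Scanning for consecutive runs:
  'd' x 2
  'e' x 1
  'j' x 1
  'e' x 2
RLE = "d2e1j1e2"


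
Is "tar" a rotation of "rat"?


Word: "rat", Candidate: "tar"
Method: check if candidate is substring of word+word
"ratrat" contains "tar"? No
Is rotation = No


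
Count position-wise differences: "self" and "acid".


Comparing character by character (same length = 4):
  Pos 0: 's' vs 'a' !=
  Pos 1: 'e' vs 'c' !=
  Pos 2: 'l' vs 'i' !=
  Pos 3: 'f' vs 'd' !=
Hamming distance = 4


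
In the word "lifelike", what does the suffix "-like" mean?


Suffix: -like
Example: lifelike (life + -like)
Meaning = resembling


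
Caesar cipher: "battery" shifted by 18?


Word: "battery"
Shift: 18
Each letter → (letter + shift) mod 26:
  'b' (1) + 18 = 19 → 't'
  'a' (0) + 18 = 18 → 's'
  't' (19) + 18 = 11 → 'l'
  't' (19) + 18 = 11 → 'l'
  'e' (4) + 18 = 22 → 'w'
  'r' (17) + 18 = 9 → 'j'
  'y' (24) + 18 = 16 → 'q'
Result = "tsllwjq"


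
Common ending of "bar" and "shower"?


Word 1: "bar"
Word 2: "shower"
Comparing from end:
  Pos -1: 'r' == 'r'
  Pos -2: 'a' != 'e' (stop)
LCS = "r" (length 1)


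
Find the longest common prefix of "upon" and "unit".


Word 1: "upon"
Word 2: "unit"
Comparing from start:
  Pos 0: 'u' == 'u'
  Pos 1: 'p' != 'n' (stop)
LCP = "u" (length 1)


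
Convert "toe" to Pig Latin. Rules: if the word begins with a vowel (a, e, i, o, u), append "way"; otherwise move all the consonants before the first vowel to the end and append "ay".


Word: "toe"
Starts with consonant(s) → move to end, add 'ay'
Consonant cluster: "t"
Pig Latin = "oetay"


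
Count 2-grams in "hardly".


Word: "hardly" (length 6)
Number of 2-grams = length - 2 + 1 = 6 - 2 + 1
= 5


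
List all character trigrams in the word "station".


Word: "station" (length 7)
Number of trigrams = 7 - 3 + 1 = 5
  Position 0: "sta"
  Position 1: "tat"
  Position 2: "ati"
  Position 3: "tio"
  Position 4: "ion"
Trigrams = "sta", "tat", "ati", "tio", "ion"


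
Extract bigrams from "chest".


Word: "chest" (length 5)
Number of bigrams = 5 - 2 + 1 = 4
  Position 0: "ch"
  Position 1: "he"
  Position 2: "es"
  Position 3: "st"
Bigrams = "ch", "he", "es", "st"


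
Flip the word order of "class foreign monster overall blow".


Original: "class foreign monster overall blow"
Words (1..n): class | foreign | monster | overall | blow
Reversed (n..1): blow | overall | monster | foreign | class
Result = "blow overall monster foreign class"


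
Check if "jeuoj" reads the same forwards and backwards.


Word: "jeuoj"
Reversed: "jouej"
Forward == Backward? jeuoj != jouej
Palindrome = No


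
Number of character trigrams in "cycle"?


Word: "cycle" (length 5)
Number of 3-grams = length - 3 + 1 = 5 - 3 + 1
= 3


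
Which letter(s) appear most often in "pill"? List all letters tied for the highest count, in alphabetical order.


Word: "pill"
Letter counts:
  'i': 1
  'l': 2
  'p': 1
Maximum count = 2
Most frequent = 'l' (2 times each)


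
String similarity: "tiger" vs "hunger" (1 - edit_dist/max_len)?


Word 1: "tiger" (length 5)
Word 2: "hunger" (length 6)
One optimal edit sequence:
  1. insert 'h'  (+1)
  2. substitute 't' -> 'u'  (+1)
  3. substitute 'i' -> 'n'  (+1)
  4. keep 'g'
  5. keep 'e'
  6. keep 'r'
Edit distance = 3
Max length = max(5, 6) = 6
Similarity = 1 - 3/6
= 0.5000


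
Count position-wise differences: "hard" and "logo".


Comparing character by character (same length = 4):
  Pos 0: 'h' vs 'l' !=
  Pos 1: 'a' vs 'o' !=
  Pos 2: 'r' vs 'g' !=
  Pos 3: 'd' vs 'o' !=
Hamming distance = 4


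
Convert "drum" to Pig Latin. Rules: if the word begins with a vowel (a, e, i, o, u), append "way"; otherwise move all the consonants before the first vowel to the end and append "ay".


Word: "drum"
Starts with consonant(s) → move to end, add 'ay'
Consonant cluster: "dr"
Pig Latin = "umdray"


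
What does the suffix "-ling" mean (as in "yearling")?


Suffix: -ling
Example: yearling (year + -ling)
Meaning = small / young


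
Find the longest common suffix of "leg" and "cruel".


Word 1: "leg"
Word 2: "cruel"
Comparing from end:
  Pos -1: 'g' != 'l' (stop)
LCS = "" (length 0)


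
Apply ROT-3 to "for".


Word: "for"
Shift: 3
Each letter → (letter + shift) mod 26:
  'f' (5) + 3 = 8 → 'i'
  'o' (14) + 3 = 17 → 'r'
  'r' (17) + 3 = 20 → 'u'
Result = "iru"


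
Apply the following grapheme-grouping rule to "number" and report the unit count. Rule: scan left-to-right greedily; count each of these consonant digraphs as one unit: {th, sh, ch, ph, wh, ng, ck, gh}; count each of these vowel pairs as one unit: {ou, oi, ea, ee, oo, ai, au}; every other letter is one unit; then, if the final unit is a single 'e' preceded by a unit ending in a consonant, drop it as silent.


Word: "number" (6 letters)
Left-to-right scan:
  [1] 'n' (letter)
  [2] 'u' (letter)
  [3] 'm' (letter)
  [4] 'b' (letter)
  [5] 'e' (letter)
  [6] 'r' (letter)
Units from scan: 6
Sound units = 6 units


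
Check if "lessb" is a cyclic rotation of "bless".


Word: "bless", Candidate: "lessb"
Method: check if candidate is substring of word+word
"blessbless" contains "lessb"? Yes
Is rotation = Yes


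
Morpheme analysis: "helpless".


Word: "helpless"
Morphemes: help | -less
Each morpheme carries meaning
= 2 morphemes


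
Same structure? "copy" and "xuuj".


Pattern of "copy": [0, 1, 2, 3]
Pattern of "xuuj": [0, 1, 1, 2]
Patterns do not match
Same pattern = No


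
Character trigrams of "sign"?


Word: "sign" (length 4)
Number of trigrams = 4 - 3 + 1 = 2
  Position 0: "sig"
  Position 1: "ign"
Trigrams = "sig", "ign"


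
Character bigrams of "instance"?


Word: "instance" (length 8)
Number of bigrams = 8 - 2 + 1 = 7
  Position 0: "in"
  Position 1: "ns"
  Position 2: "st"
  Position 3: "ta"
  Position 4: "an"
  Position 5: "nc"
  Position 6: "ce"
Bigrams = "in", "ns", "st", "ta", "an", "nc", "ce"


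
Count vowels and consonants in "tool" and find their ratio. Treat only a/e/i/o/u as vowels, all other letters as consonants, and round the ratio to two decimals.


Word: "tool"
Vowels (a,e,i,o,u): 2
Consonants: 2
Ratio = 2/2
= 1.00


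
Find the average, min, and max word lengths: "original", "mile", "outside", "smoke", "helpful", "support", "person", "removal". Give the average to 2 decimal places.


Lengths: "original"=8, "mile"=4, "outside"=7, "smoke"=5, "helpful"=7, "support"=7, "person"=6, "removal"=7
Sum = 51, Count = 8
Average = 51/8 = 6.38
= avg=6.38, min=4, max=8


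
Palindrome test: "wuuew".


Word: "wuuew"
Reversed: "weuuw"
Forward == Backward? wuuew != weuuw
Palindrome = No


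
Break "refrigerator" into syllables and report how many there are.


Word: "refrigerator"
Syllable breakdown: re / frig / er / a / tor
Counting: 5 parts
= 5 syllables


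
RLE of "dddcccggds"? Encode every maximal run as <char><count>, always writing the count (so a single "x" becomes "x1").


String: "dddcccggds"
Scanning for consecutive runs:
  'd' x 3
  'c' x 3
  'g' x 2
  'd' x 1
  's' x 1
RLE = "d3c3g2d1s1"


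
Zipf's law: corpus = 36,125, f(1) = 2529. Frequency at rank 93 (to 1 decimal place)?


Zipf's law: f(r) = f(1) / r
f(1) = 2529
f(93) = 2529 / 93
= 27.2 occurrences


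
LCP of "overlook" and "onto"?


Word 1: "overlook"
Word 2: "onto"
Comparing from start:
  Pos 0: 'o' == 'o'
  Pos 1: 'v' != 'n' (stop)
LCP = "o" (length 1)


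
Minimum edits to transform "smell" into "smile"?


Word 1: "smell" (length 5)
Word 2: "smile" (length 5)
One optimal edit sequence (insert/delete/substitute each cost 1):
  1. keep 's'
  2. keep 'm'
  3. substitute 'e' -> 'i'  (+1)
  4. keep 'l'
  5. substitute 'l' -> 'e'  (+1)
Total edit operations: 2
Edit distance = 2


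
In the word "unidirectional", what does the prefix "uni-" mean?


Prefix: uni-
Example: unidirectional = uni- + directional
Meaning = one


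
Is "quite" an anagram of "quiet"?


Word 1: "quiet" → sorted: eiqtu
Word 2: "quite" → sorted: eiqtu
Same letters? eiqtu == eiqtu
Anagram = Yes


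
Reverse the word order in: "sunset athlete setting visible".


Original: "sunset athlete setting visible"
Words (1..n): sunset | athlete | setting | visible
Reversed (n..1): visible | setting | athlete | sunset
Result = "visible setting athlete sunset"


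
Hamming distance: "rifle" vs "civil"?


Comparing character by character (same length = 5):
  Pos 0: 'r' vs 'c' !=
  Pos 1: 'i' vs 'i' =
  Pos 2: 'f' vs 'v' !=
  Pos 3: 'l' vs 'i' !=
  Pos 4: 'e' vs 'l' !=
Hamming distance = 4


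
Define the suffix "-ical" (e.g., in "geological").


Suffix: -ical
As in: geological -> geology + -ical, with a spelling change
Meaning = relating to


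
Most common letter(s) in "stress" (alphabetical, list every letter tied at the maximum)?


Word: "stress"
Letter counts:
  'e': 1
  'r': 1
  's': 3
  't': 1
Maximum count = 3
Most frequent = 's' (3 times each)


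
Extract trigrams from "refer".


Word: "refer" (length 5)
Number of trigrams = 5 - 3 + 1 = 3
  Position 0: "ref"
  Position 1: "efe"
  Position 2: "fer"
Trigrams = "ref", "efe", "fer"


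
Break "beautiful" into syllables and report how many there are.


Word: "beautiful"
Syllable breakdown: beau · ti · ful
Counting: 3 parts
= 3 syllables


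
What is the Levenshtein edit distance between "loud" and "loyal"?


Word 1: "loud" (length 4)
Word 2: "loyal" (length 5)
One optimal edit sequence (insert/delete/substitute each cost 1):
  1. keep 'l'
  2. keep 'o'
  3. insert 'y'  (+1)
  4. substitute 'u' -> 'a'  (+1)
  5. substitute 'd' -> 'l'  (+1)
Total edit operations: 3
Edit distance = 3


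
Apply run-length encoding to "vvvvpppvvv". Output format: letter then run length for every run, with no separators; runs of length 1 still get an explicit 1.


String: "vvvvpppvvv"
Scanning for consecutive runs:
  'v' x 4
  'p' x 3
  'v' x 3
RLE = "v4p3v3"


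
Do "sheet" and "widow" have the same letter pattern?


Pattern of "sheet": [0, 1, 2, 2, 3]
Pattern of "widow": [0, 1, 2, 3, 0]
Patterns do not match
Same pattern = No


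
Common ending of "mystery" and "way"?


Word 1: "mystery"
Word 2: "way"
Comparing from end:
  Pos -1: 'y' == 'y'
  Pos -2: 'r' != 'a' (stop)
LCS = "y" (length 1)


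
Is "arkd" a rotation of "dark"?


Word: "dark", Candidate: "arkd"
Method: check if candidate is substring of word+word
"darkdark" contains "arkd"? Yes
Is rotation = Yes


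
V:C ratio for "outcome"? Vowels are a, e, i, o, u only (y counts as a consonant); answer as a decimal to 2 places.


Word: "outcome"
Vowels (a,e,i,o,u): 4
Consonants: 3
Ratio = 4/3
= 1.33


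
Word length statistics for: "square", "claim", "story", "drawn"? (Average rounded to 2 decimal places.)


Lengths: "square"=6, "claim"=5, "story"=5, "drawn"=5
Sum = 21, Count = 4
Average = 21/4 = 5.25
= avg=5.25, min=5, max=6


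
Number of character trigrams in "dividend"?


Word: "dividend" (length 8)
Number of 3-grams = length - 3 + 1 = 8 - 3 + 1
= 6


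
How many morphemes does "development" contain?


Word: "development"
Morphemes: develop / -ment
Each morpheme carries meaning
= 2 morphemes


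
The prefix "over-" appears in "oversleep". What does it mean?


Prefix: over-
As in: oversleep -> over- + sleep
Meaning = excessive


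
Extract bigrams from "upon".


Word: "upon" (length 4)
Number of bigrams = 4 - 2 + 1 = 3
  Position 0: "up"
  Position 1: "po"
  Position 2: "on"
Bigrams = "up", "po", "on"


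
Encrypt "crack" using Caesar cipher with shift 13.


Word: "crack"
Shift: 13
Each letter → (letter + shift) mod 26:
  'c' (2) + 13 = 15 → 'p'
  'r' (17) + 13 = 4 → 'e'
  'a' (0) + 13 = 13 → 'n'
  'c' (2) + 13 = 15 → 'p'
  'k' (10) + 13 = 23 → 'x'
Result = "penpx"


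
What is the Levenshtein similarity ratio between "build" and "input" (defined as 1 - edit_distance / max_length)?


Word 1: "build" (length 5)
Word 2: "input" (length 5)
One optimal edit sequence:
  1. substitute 'b' -> 'i'  (+1)
  2. substitute 'u' -> 'n'  (+1)
  3. substitute 'i' -> 'p'  (+1)
  4. substitute 'l' -> 'u'  (+1)
  5. substitute 'd' -> 't'  (+1)
Edit distance = 5
Max length = max(5, 5) = 5
Similarity = 1 - 5/5
= 0.0000


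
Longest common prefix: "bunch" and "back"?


Word 1: "bunch"
Word 2: "back"
Comparing from start:
  Pos 0: 'b' == 'b'
  Pos 1: 'u' != 'a' (stop)
LCP = "b" (length 1)


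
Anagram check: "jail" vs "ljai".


Word 1: "jail" → sorted: aijl
Word 2: "ljai" → sorted: aijl
Same letters? aijl == aijl
Anagram = Yes


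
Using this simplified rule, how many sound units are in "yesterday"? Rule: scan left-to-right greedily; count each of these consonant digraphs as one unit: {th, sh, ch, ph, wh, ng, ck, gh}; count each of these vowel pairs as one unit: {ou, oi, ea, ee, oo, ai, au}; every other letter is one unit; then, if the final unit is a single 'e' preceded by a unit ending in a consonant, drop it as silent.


Word: "yesterday" (9 letters)
Left-to-right scan:
  (1) 'y' (letter)
  (2) 'e' (letter)
  (3) 's' (letter)
  (4) 't' (letter)
  (5) 'e' (letter)
  (6) 'r' (letter)
  (7) 'd' (letter)
  (8) 'a' (letter)
  (9) 'y' (letter)
Units from scan: 9
Sound units = 9 units


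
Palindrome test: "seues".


Word: "seues"
Reversed: "seues"
Forward == Backward? seues == seues
Palindrome = Yes


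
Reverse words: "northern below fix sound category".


Original: "northern below fix sound category"
Words (1..n): northern | below | fix | sound | category
Reversed (n..1): category | sound | fix | below | northern
Result = "category sound fix below northern"


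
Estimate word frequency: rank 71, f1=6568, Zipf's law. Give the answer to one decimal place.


Zipf's law: f(r) = f(1) / r
f(1) = 6568
f(71) = 6568 / 71
= 92.5 occurrences


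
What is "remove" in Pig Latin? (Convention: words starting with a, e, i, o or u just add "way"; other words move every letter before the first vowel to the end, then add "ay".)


Word: "remove"
Starts with consonant(s) → move to end, add 'ay'
Consonant cluster: "r"
Pig Latin = "emoveray"


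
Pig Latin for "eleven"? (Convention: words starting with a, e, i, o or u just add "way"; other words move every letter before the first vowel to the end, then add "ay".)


Word: "eleven"
Starts with vowel → add 'way'
Pig Latin = "elevenway"


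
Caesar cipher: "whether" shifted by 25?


Word: "whether"
Shift: 25
Each letter → (letter + shift) mod 26:
  'w' (22) + 25 = 21 → 'v'
  'h' (7) + 25 = 6 → 'g'
  'e' (4) + 25 = 3 → 'd'
  't' (19) + 25 = 18 → 's'
  'h' (7) + 25 = 6 → 'g'
  'e' (4) + 25 = 3 → 'd'
  'r' (17) + 25 = 16 → 'q'
Result = "vgdsgdq"


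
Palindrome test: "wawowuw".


Word: "wawowuw"
Reversed: "wuwowaw"
Forward == Backward? wawowuw != wuwowaw
Palindrome = No


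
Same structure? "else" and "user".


Pattern of "else": [0, 1, 2, 0]
Pattern of "user": [0, 1, 2, 3]
Patterns do not match
Same pattern = No


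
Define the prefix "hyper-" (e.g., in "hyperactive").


Prefix: hyper-
As in: hyperactive -> hyper- + active
Meaning = over / excessive


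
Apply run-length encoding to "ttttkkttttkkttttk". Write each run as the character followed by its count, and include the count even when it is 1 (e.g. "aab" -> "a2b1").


String: "ttttkkttttkkttttk"
Scanning for consecutive runs:
  't' x 4
  'k' x 2
  't' x 4
  'k' x 2
  't' x 4
  'k' x 1
RLE = "t4k2t4k2t4k1"


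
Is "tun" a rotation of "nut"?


Word: "nut", Candidate: "tun"
Method: check if candidate is substring of word+word
"nutnut" contains "tun"? No
Is rotation = No


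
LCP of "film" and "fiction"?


Word 1: "film"
Word 2: "fiction"
Comparing from start:
  Pos 0: 'f' == 'f'
  Pos 1: 'i' == 'i'
  Pos 2: 'l' != 'c' (stop)
LCP = "fi" (length 2)


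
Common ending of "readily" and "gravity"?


Word 1: "readily"
Word 2: "gravity"
Comparing from end:
  Pos -1: 'y' == 'y'
  Pos -2: 'l' != 't' (stop)
LCS = "y" (length 1)


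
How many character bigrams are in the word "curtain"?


Word: "curtain" (length 7)
Number of 2-grams = length - 2 + 1 = 7 - 2 + 1
= 6


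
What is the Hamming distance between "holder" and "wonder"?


Comparing character by character (same length = 6):
  Pos 0: 'h' vs 'w' !=
  Pos 1: 'o' vs 'o' =
  Pos 2: 'l' vs 'n' !=
  Pos 3: 'd' vs 'd' =
  Pos 4: 'e' vs 'e' =
  Pos 5: 'r' vs 'r' =
Hamming distance = 2


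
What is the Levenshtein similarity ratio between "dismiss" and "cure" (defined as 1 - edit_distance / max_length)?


Word 1: "dismiss" (length 7)
Word 2: "cure" (length 4)
One optimal edit sequence:
  1. delete 'd'  (+1)
  2. delete 'i'  (+1)
  3. delete 's'  (+1)
  4. substitute 'm' -> 'c'  (+1)
  5. substitute 'i' -> 'u'  (+1)
  6. substitute 's' -> 'r'  (+1)
  7. substitute 's' -> 'e'  (+1)
Edit distance = 7
Max length = max(7, 4) = 7
Similarity = 1 - 7/7
= 0.0000


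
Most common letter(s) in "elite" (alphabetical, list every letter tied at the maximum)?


Word: "elite"
Letter counts:
  'e': 2
  'i': 1
  'l': 1
  't': 1
Maximum count = 2
Most frequent = 'e' (2 times each)


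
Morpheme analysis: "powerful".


Word: "powerful"
Morphemes: power / -ful
Each morpheme carries meaning
= 2 morphemes


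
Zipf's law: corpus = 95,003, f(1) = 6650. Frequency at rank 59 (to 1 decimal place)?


Zipf's law: f(r) = f(1) / r
f(1) = 6650
f(59) = 6650 / 59
= 112.7 occurrences


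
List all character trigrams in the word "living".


Word: "living" (length 6)
Number of trigrams = 6 - 3 + 1 = 4
  Position 0: "liv"
  Position 1: "ivi"
  Position 2: "vin"
  Position 3: "ing"
Trigrams = "liv", "ivi", "vin", "ing"


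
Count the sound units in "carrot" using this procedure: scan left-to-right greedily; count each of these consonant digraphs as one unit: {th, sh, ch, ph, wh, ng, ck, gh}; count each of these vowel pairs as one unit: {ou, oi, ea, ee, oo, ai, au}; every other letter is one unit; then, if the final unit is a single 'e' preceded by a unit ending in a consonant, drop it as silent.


Word: "carrot" (6 letters)
Left-to-right scan:
  (1) 'c' (letter)
  (2) 'a' (letter)
  (3) 'r' (letter)
  (4) 'r' (letter)
  (5) 'o' (letter)
  (6) 't' (letter)
Units from scan: 6
Sound units = 6 units


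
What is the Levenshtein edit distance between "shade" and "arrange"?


Word 1: "shade" (length 5)
Word 2: "arrange" (length 7)
One optimal edit sequence (insert/delete/substitute each cost 1):
  1. insert 'a'  (+1)
  2. substitute 's' -> 'r'  (+1)
  3. substitute 'h' -> 'r'  (+1)
  4. keep 'a'
  5. insert 'n'  (+1)
  6. substitute 'd' -> 'g'  (+1)
  7. keep 'e'
Total edit operations: 5
Edit distance = 5


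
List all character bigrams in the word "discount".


Word: "discount" (length 8)
Number of bigrams = 8 - 2 + 1 = 7
  Position 0: "di"
  Position 1: "is"
  Position 2: "sc"
  Position 3: "co"
  Position 4: "ou"
  Position 5: "un"
  Position 6: "nt"
Bigrams = "di", "is", "sc", "co", "ou", "un", "nt"


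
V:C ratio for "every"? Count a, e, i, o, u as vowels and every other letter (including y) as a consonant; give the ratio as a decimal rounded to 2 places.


Word: "every"
Vowels (a,e,i,o,u): 2
Consonants: 3
Ratio = 2/3
= 0.67


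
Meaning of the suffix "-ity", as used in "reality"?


Suffix: -ity
As in: reality -> real + -ity
Meaning = quality of


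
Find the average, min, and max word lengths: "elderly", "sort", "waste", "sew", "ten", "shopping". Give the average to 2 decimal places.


Lengths: "elderly"=7, "sort"=4, "waste"=5, "sew"=3, "ten"=3, "shopping"=8
Sum = 30, Count = 6
Average = 30/6 = 5.00
= avg=5.00, min=3, max=8


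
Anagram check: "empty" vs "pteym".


Word 1: "empty" → sorted: empty
Word 2: "pteym" → sorted: empty
Same letters? empty == empty
Anagram = Yes


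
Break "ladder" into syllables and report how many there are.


Word: "ladder"
Syllable breakdown: lad-der
Counting: 2 parts
= 2 syllables


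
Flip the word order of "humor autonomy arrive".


Original: "humor autonomy arrive"
Words (1..n): humor | autonomy | arrive
Reversed (n..1): arrive | autonomy | humor
Result = "arrive autonomy humor"


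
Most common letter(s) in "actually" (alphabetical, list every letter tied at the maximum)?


Word: "actually"
Letter counts:
  'a': 2
  'c': 1
  'l': 2
  't': 1
  'u': 1
  'y': 1
Maximum count = 2
Most frequent = 'a', 'l' (2 times each)


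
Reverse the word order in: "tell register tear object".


Original: "tell register tear object"
Words (1..n): tell | register | tear | object
Reversed (n..1): object | tear | register | tell
Result = "object tear register tell"


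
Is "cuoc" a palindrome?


Word: "cuoc"
Reversed: "couc"
Forward == Backward? cuoc != couc
Palindrome = No


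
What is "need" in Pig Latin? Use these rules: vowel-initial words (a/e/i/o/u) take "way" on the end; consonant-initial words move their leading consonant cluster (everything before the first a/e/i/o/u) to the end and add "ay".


Word: "need"
Starts with consonant(s) → move to end, add 'ay'
Consonant cluster: "n"
Pig Latin = "eednay"
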